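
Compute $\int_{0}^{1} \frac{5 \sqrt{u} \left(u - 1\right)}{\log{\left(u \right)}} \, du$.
$- \log{\left(\frac{243}{3125} \right)}$

Consider the one-parameter family: let $I(a) = \int_{0}^{1} \frac{5 \left(u^{\frac{3}{2}} - u^{a}\right)}{\log{\left(u \right)}} \, du$.

Since $\dfrac{\partial}{\partial a}\,u^{a} = u^{a} \ln u$, the $\ln u$ in the denominator cancels and
$$\frac{dI}{da} = \int_{0}^{1} -5 u^{a} \, du = -5 \left[\frac{u^{a+1}}{a+1}\right]_0^1 = - \frac{5}{a + 1}.$$

Integrating with respect to $a$ gives $I(a) = - \log{\left(\frac{32 \left(a + 1\right)^{5}}{3125} \right)} + C$.

At $a = \frac{3}{2}$ the integrand is identically $0$, so $I(\frac{3}{2}) = 0$. The closed form gives $0$, hence $C = 0$.

Setting $a = \frac{1}{2}$:
$$I = - \log{\left(\frac{243}{3125} \right)}.$$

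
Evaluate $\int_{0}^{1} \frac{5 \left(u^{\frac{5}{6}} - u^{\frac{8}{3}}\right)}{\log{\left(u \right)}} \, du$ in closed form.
$- \log{\left(32 \right)}$

Consider the one-parameter family: let $I(a) = \int_{0}^{1} \frac{5 \left(- u^{\frac{8}{3}} + u^{a}\right)}{\log{\left(u \right)}} \, du$.

Since $\dfrac{\partial}{\partial a}\,u^{a} = u^{a} \ln u$, the $\ln u$ in the denominator cancels and
$$\frac{dI}{da} = \int_{0}^{1} 5 u^{a} \, du = 5 \left[\frac{u^{a+1}}{a+1}\right]_0^1 = \frac{5}{a + 1}.$$

Integrating with respect to $a$ gives $I(a) = \log{\left(\frac{243 \left(a + 1\right)^{5}}{161051} \right)} + C$.

At $a = \frac{8}{3}$ the integrand is identically $0$, so $I(\frac{8}{3}) = 0$. The closed form gives $0$, hence $C = 0$.

Setting $a = \frac{5}{6}$:
$$I = - \log{\left(32 \right)}.$$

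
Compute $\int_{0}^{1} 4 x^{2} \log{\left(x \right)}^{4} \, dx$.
$\frac{32}{81}$

Start from the elementary integral
$$J(a) = \int_{0}^{1} 4 x^{a} \, dx = \frac{4}{a + 1}.$$

Differentiating under the integral sign brings down a factor of $\ln x$:
$$\frac{dJ}{da} = \int_{0}^{1} 4 x^{a} \log{\left(x \right)} \, dx = - \frac{4}{\left(a + 1\right)^{2}}.$$

Repeating $4$ times in total — each differentiation brings down another $\ln x$ — gives
$$\frac{d^{4}J}{da^{4}} = \int_{0}^{1} 4 x^{a} \log{\left(x \right)}^{4} \, dx = \frac{96}{\left(a + 1\right)^{5}},$$
and the integrand here is exactly the target integrand, so $I = \frac{96}{\left(a + 1\right)^{5}}$.

Setting $a = 2$:
$$I = \frac{32}{81}.$$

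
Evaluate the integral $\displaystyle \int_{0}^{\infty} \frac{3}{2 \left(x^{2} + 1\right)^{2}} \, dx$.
$\frac{3 \pi}{8}$

Start from the standard arctangent integral
$$J(a) = \int_{0}^{\infty} \frac{3}{2 \left(a^{2} + x^{2}\right)} \, dx = \frac{3 \pi}{4 a}.$$

Differentiating under the integral sign with respect to $a$,
$$\frac{dJ}{da} = \int_{0}^{\infty} - \frac{3 a}{\left(a^{2} + x^{2}\right)^{2}} \, dx = - \frac{3 \pi}{4 a^{2}},$$
so $\int_{0}^{\infty} \frac{3}{2 \left(a^{2} + x^{2}\right)^{2}} \, dx = \frac{3 \pi}{8 a^{3}}$.

Setting $a = 1$:
$$I = \frac{3 \pi}{8}.$$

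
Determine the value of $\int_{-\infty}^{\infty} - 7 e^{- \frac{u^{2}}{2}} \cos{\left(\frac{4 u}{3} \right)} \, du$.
$- \frac{7 \sqrt{2} \sqrt{\pi}}{e^{\frac{8}{9}}}$

Let $b$ denote the cosine frequency and define $I(b) = \int_{-\infty}^{\infty} - 7 e^{- \frac{u^{2}}{2}} \cos{\left(b u \right)} \, du$.

Differentiating under the integral sign,
$$I'(b) = \int_{-\infty}^{\infty} 7 u e^{- \frac{u^{2}}{2}} \sin{\left(b u \right)} \, du.$$

Integrate $\int_{-\infty}^{\infty} u \sin(b u)\, e^{- \frac{u^{2}}{2}}\, du$ by parts with $w = \sin(b u)$ and $dv = u\, e^{- \frac{u^{2}}{2}}\, du$, giving $v = - e^{- \frac{u^{2}}{2}}$. The boundary term vanishes and
$$\int_{-\infty}^{\infty} u \sin(b u)\, e^{- \frac{u^{2}}{2}}\, du = b \int_{-\infty}^{\infty} \cos(b u)\, e^{- \frac{u^{2}}{2}}\, du,$$
so $I'(b) = - b\, I(b)$.

This is a separable first-order ODE; solving with the initial condition $I(0) = \int_{-\infty}^{\infty} - 7 e^{- \frac{u^{2}}{2}}\,du = - 7 \sqrt{2} \sqrt{\pi}$ gives
$$I(b) = - 7 \sqrt{2} \sqrt{\pi} e^{- \frac{b^{2}}{2}}.$$

Setting $b = \frac{4}{3}$:
$$I = - \frac{7 \sqrt{2} \sqrt{\pi}}{e^{\frac{8}{9}}}.$$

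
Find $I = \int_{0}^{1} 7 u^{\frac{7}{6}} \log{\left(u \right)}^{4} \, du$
$\frac{1306368}{371293}$

Consider the simpler parametrised integral
$$J(a) = \int_{0}^{1} 7 u^{a} \, du = \frac{7}{a + 1}.$$

Differentiating under the integral sign brings down a factor of $\ln u$:
$$\frac{dJ}{da} = \int_{0}^{1} 7 u^{a} \log{\left(u \right)} \, du = - \frac{7}{\left(a + 1\right)^{2}}.$$

Repeating $4$ times in total — each differentiation brings down another $\ln u$ — gives
$$\frac{d^{4}J}{da^{4}} = \int_{0}^{1} 7 u^{a} \log{\left(u \right)}^{4} \, du = \frac{168}{\left(a + 1\right)^{5}},$$
and the integrand here is exactly the target integrand, so $I = \frac{168}{\left(a + 1\right)^{5}}$.

Setting $a = \frac{7}{6}$:
$$I = \frac{1306368}{371293}.$$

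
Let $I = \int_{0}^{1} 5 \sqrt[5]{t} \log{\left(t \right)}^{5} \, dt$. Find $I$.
$- \frac{390625}{1944}$

Start from the elementary integral
$$J(a) = \int_{0}^{1} 5 t^{a} \, dt = \frac{5}{a + 1}.$$

Differentiating under the integral sign brings down a factor of $\ln t$:
$$\frac{dJ}{da} = \int_{0}^{1} 5 t^{a} \log{\left(t \right)} \, dt = - \frac{5}{\left(a + 1\right)^{2}}.$$

Repeating $5$ times in total — each differentiation brings down another $\ln t$ — gives
$$\frac{d^{5}J}{da^{5}} = \int_{0}^{1} 5 t^{a} \log{\left(t \right)}^{5} \, dt = - \frac{600}{\left(a + 1\right)^{6}},$$
and the integrand here is exactly the target integrand, so $I = - \frac{600}{\left(a + 1\right)^{6}}$.

Setting $a = \frac{1}{5}$:
$$I = - \frac{390625}{1944}.$$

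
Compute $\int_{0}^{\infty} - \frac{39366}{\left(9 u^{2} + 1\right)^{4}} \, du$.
$- \frac{32805 \pi}{16}$

Begin with the known result
$$J(a) = \int_{0}^{\infty} - \frac{6}{a^{2} + u^{2}} \, du = - \frac{3 \pi}{a}.$$

Differentiating under the integral sign with respect to $a$,
$$\frac{dJ}{da} = \int_{0}^{\infty} \frac{12 a}{\left(a^{2} + u^{2}\right)^{2}} \, du = \frac{3 \pi}{a^{2}},$$
so $\int_{0}^{\infty} - \frac{6}{\left(a^{2} + u^{2}\right)^{2}} \, du = - \frac{3 \pi}{2 a^{3}}$.

Repeating — each differentiation of $1/(u^2+a^2)^j$ produces $-2ja/(u^2+a^2)^{j+1}$ — and dividing through by $-2ja$ at each step yields, after $3$ differentiations in total,
$$\int_{0}^{\infty} - \frac{6}{\left(a^{2} + u^{2}\right)^{4}} \, du = - \frac{15 \pi}{16 a^{7}}.$$

Setting $a = \frac{1}{3}$:
$$I = - \frac{32805 \pi}{16}.$$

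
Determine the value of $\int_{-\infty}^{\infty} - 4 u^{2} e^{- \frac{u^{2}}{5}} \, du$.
$- 10 \sqrt{5} \sqrt{\pi}$

Begin with the known integral
$$J(a) = \int_{-\infty}^{\infty} - 4 e^{- a u^{2}} \, du = - \frac{4 \sqrt{\pi}}{\sqrt{a}}.$$

Differentiating under the integral sign brings down a factor of $(-u^2)$:
$$\frac{dJ}{da} = \int_{-\infty}^{\infty} 4 u^{2} e^{- a u^{2}} \, du = \frac{2 \sqrt{\pi}}{a^{\frac{3}{2}}}.$$

The integral on the left is $-I$, so $I = - \frac{2 \sqrt{\pi}}{a^{\frac{3}{2}}}$.

Setting $a = \frac{1}{5}$:
$$I = - 10 \sqrt{5} \sqrt{\pi}.$$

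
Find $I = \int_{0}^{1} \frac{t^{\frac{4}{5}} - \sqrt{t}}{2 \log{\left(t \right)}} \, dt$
$\log{\left(\frac{\sqrt{30}}{5} \right)}$

Replace the exponent $\frac{1}{2}$ by a parameter $a$: let $I(a) = \int_{0}^{1} \frac{t^{\frac{4}{5}} - t^{a}}{2 \log{\left(t \right)}} \, dt$.

Since $\dfrac{\partial}{\partial a}\,t^{a} = t^{a} \ln t$, the $\ln t$ in the denominator cancels and
$$\frac{dI}{da} = \int_{0}^{1} - \frac{1}{2} t^{a} \, dt = - \frac{1}{2} \left[\frac{t^{a+1}}{a+1}\right]_0^1 = - \frac{1}{2 a + 2}.$$

Integrating with respect to $a$ gives $I(a) = - \frac{\log{\left(a + 1 \right)}}{2} - \frac{\log{\left(5 \right)}}{2} + \log{\left(3 \right)} + C$.

At $a = \frac{4}{5}$ the integrand is identically $0$, so $I(\frac{4}{5}) = 0$. The closed form gives $0$, hence $C = 0$.

Setting $a = \frac{1}{2}$:
$$I = \log{\left(\frac{\sqrt{30}}{5} \right)}.$$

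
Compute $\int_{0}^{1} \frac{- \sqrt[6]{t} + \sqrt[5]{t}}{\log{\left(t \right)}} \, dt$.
$- \log{\left(\frac{35}{36} \right)}$

Replace the exponent $\frac{1}{6}$ by a parameter $a$: let $I(a) = \int_{0}^{1} \frac{\sqrt[5]{t} - t^{a}}{\log{\left(t \right)}} \, dt$.

Since $\dfrac{\partial}{\partial a}\,t^{a} = t^{a} \ln t$, the $\ln t$ in the denominator cancels and
$$\frac{dI}{da} = \int_{0}^{1} -1 t^{a} \, dt = -1 \left[\frac{t^{a+1}}{a+1}\right]_0^1 = - \frac{1}{a + 1}.$$

Integrating with respect to $a$ gives $I(a) = - \log{\left(\frac{5 a}{6} + \frac{5}{6} \right)} + C$.

At $a = \frac{1}{5}$ the integrand is identically $0$, so $I(\frac{1}{5}) = 0$. The closed form gives $0$, hence $C = 0$.

Setting $a = \frac{1}{6}$:
$$I = - \log{\left(\frac{35}{36} \right)}.$$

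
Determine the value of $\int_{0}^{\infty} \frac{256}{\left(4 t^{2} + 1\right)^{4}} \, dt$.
$20 \pi$

Start from the standard arctangent integral
$$J(a) = \int_{0}^{\infty} \frac{1}{a^{2} + t^{2}} \, dt = \frac{\pi}{2 a}.$$

Differentiating under the integral sign with respect to $a$,
$$\frac{dJ}{da} = \int_{0}^{\infty} - \frac{2 a}{\left(a^{2} + t^{2}\right)^{2}} \, dt = - \frac{\pi}{2 a^{2}},$$
so $\int_{0}^{\infty} \frac{1}{\left(a^{2} + t^{2}\right)^{2}} \, dt = \frac{\pi}{4 a^{3}}$.

Repeating — each differentiation of $1/(t^2+a^2)^j$ produces $-2ja/(t^2+a^2)^{j+1}$ — and dividing through by $-2ja$ at each step yields, after $3$ differentiations in total,
$$\int_{0}^{\infty} \frac{1}{\left(a^{2} + t^{2}\right)^{4}} \, dt = \frac{5 \pi}{32 a^{7}}.$$

Setting $a = \frac{1}{2}$:
$$I = 20 \pi.$$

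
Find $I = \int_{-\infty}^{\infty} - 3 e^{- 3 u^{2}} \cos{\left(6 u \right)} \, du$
$- \frac{\sqrt{3} \sqrt{\pi}}{e^{3}}$

Define $I(b) = \int_{-\infty}^{\infty} - 3 e^{- 3 u^{2}} \cos{\left(b u \right)} \, du$.

Differentiating under the integral sign,
$$I'(b) = \int_{-\infty}^{\infty} 3 u e^{- 3 u^{2}} \sin{\left(b u \right)} \, du.$$

Integrate $\int_{-\infty}^{\infty} u \sin(b u)\, e^{- 3 u^{2}}\, du$ by parts with $w = \sin(b u)$ and $dv = u\, e^{- 3 u^{2}}\, du$, giving $v = - \frac{e^{- 3 u^{2}}}{6}$. The boundary term vanishes and
$$\int_{-\infty}^{\infty} u \sin(b u)\, e^{- 3 u^{2}}\, du = \frac{b}{6} \int_{-\infty}^{\infty} \cos(b u)\, e^{- 3 u^{2}}\, du,$$
so $I'(b) = - \frac{b}{6}\, I(b)$.

This is a separable first-order ODE; solving with the initial condition $I(0) = \int_{-\infty}^{\infty} - 3 e^{- 3 u^{2}}\,du = - \sqrt{3} \sqrt{\pi}$ gives
$$I(b) = - \sqrt{3} \sqrt{\pi} e^{- \frac{b^{2}}{12}}.$$

Setting $b = 6$:
$$I = - \frac{\sqrt{3} \sqrt{\pi}}{e^{3}}.$$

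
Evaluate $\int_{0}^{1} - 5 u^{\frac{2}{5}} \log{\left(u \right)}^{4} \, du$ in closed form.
$- \frac{375000}{16807}$

Begin with the known integral
$$J(a) = \int_{0}^{1} - 5 u^{a} \, du = - \frac{5}{a + 1}.$$

Differentiating under the integral sign brings down a factor of $\ln u$:
$$\frac{dJ}{da} = \int_{0}^{1} - 5 u^{a} \log{\left(u \right)} \, du = \frac{5}{\left(a + 1\right)^{2}}.$$

Repeating $4$ times in total — each differentiation brings down another $\ln u$ — gives
$$\frac{d^{4}J}{da^{4}} = \int_{0}^{1} - 5 u^{a} \log{\left(u \right)}^{4} \, du = - \frac{120}{\left(a + 1\right)^{5}},$$
and the integrand here is exactly the target integrand, so $I = - \frac{120}{\left(a + 1\right)^{5}}$.

Setting $a = \frac{2}{5}$:
$$I = - \frac{375000}{16807}.$$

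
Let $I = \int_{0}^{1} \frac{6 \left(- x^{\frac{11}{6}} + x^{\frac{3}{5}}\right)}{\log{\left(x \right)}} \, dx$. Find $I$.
$\log{\left(\frac{12230590464}{377149515625} \right)}$

Consider the one-parameter family: let $I(a) = \int_{0}^{1} \frac{6 \left(- x^{\frac{11}{6}} + x^{a}\right)}{\log{\left(x \right)}} \, dx$.

Since $\dfrac{\partial}{\partial a}\,x^{a} = x^{a} \ln x$, the $\ln x$ in the denominator cancels and
$$\frac{dI}{da} = \int_{0}^{1} 6 x^{a} \, dx = 6 \left[\frac{x^{a+1}}{a+1}\right]_0^1 = \frac{6}{a + 1}.$$

Integrating with respect to $a$ gives $I(a) = \log{\left(\frac{46656 \left(a + 1\right)^{6}}{24137569} \right)} + C$.

At $a = \frac{11}{6}$ the integrand is identically $0$, so $I(\frac{11}{6}) = 0$. The closed form gives $0$, hence $C = 0$.

Setting $a = \frac{3}{5}$:
$$I = \log{\left(\frac{12230590464}{377149515625} \right)}.$$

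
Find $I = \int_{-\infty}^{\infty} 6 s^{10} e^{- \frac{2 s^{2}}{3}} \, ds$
$\frac{688905 \sqrt{6} \sqrt{\pi}}{1024}$

Start from the elementary integral
$$J(a) = \int_{-\infty}^{\infty} 6 e^{- a s^{2}} \, ds = \frac{6 \sqrt{\pi}}{\sqrt{a}}.$$

Differentiating under the integral sign brings down a factor of $(-s^2)$:
$$\frac{dJ}{da} = \int_{-\infty}^{\infty} - 6 s^{2} e^{- a s^{2}} \, ds = - \frac{3 \sqrt{\pi}}{a^{\frac{3}{2}}}.$$

Repeating $5$ times in total — each differentiation brings down another $(-s^2)$ — gives
$$\frac{d^{5}J}{da^{5}} = \int_{-\infty}^{\infty} - 6 s^{10} e^{- a s^{2}} \, ds = - \frac{2835 \sqrt{\pi}}{16 a^{\frac{11}{2}}},$$
and the integrand here is $(-1)^{5}$ times the target integrand, so $I = (-1)^{5}\,\frac{d^{5}J}{da^{5}} = \frac{2835 \sqrt{\pi}}{16 a^{\frac{11}{2}}}$.

Setting $a = \frac{2}{3}$:
$$I = \frac{688905 \sqrt{6} \sqrt{\pi}}{1024}.$$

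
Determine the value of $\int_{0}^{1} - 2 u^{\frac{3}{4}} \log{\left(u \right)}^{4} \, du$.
$- \frac{49152}{16807}$

Start from the elementary integral
$$J(a) = \int_{0}^{1} - 2 u^{a} \, du = - \frac{2}{a + 1}.$$

Differentiating under the integral sign brings down a factor of $\ln u$:
$$\frac{dJ}{da} = \int_{0}^{1} - 2 u^{a} \log{\left(u \right)} \, du = \frac{2}{\left(a + 1\right)^{2}}.$$

Repeating $4$ times in total — each differentiation brings down another $\ln u$ — gives
$$\frac{d^{4}J}{da^{4}} = \int_{0}^{1} - 2 u^{a} \log{\left(u \right)}^{4} \, du = - \frac{48}{\left(a + 1\right)^{5}},$$
and the integrand here is exactly the target integrand, so $I = - \frac{48}{\left(a + 1\right)^{5}}$.

Setting $a = \frac{3}{4}$:
$$I = - \frac{49152}{16807}.$$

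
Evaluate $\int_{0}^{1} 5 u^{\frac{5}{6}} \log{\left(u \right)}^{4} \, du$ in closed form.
$\frac{933120}{161051}$

Start from the elementary integral
$$J(a) = \int_{0}^{1} 5 u^{a} \, du = \frac{5}{a + 1}.$$

Differentiating under the integral sign brings down a factor of $\ln u$:
$$\frac{dJ}{da} = \int_{0}^{1} 5 u^{a} \log{\left(u \right)} \, du = - \frac{5}{\left(a + 1\right)^{2}}.$$

Repeating $4$ times in total — each differentiation brings down another $\ln u$ — gives
$$\frac{d^{4}J}{da^{4}} = \int_{0}^{1} 5 u^{a} \log{\left(u \right)}^{4} \, du = \frac{120}{\left(a + 1\right)^{5}},$$
and the integrand here is exactly the target integrand, so $I = \frac{120}{\left(a + 1\right)^{5}}$.

Setting $a = \frac{5}{6}$:
$$I = \frac{933120}{161051}.$$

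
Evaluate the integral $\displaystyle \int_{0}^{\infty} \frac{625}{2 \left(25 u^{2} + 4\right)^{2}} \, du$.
$\frac{125 \pi}{64}$

Recall the elementary integral
$$J(a) = \int_{0}^{\infty} \frac{1}{2 \left(a^{2} + u^{2}\right)} \, du = \frac{\pi}{4 a}.$$

Differentiating under the integral sign with respect to $a$,
$$\frac{dJ}{da} = \int_{0}^{\infty} - \frac{a}{\left(a^{2} + u^{2}\right)^{2}} \, du = - \frac{\pi}{4 a^{2}},$$
so $\int_{0}^{\infty} \frac{1}{2 \left(a^{2} + u^{2}\right)^{2}} \, du = \frac{\pi}{8 a^{3}}$.

Setting $a = \frac{2}{5}$:
$$I = \frac{125 \pi}{64}.$$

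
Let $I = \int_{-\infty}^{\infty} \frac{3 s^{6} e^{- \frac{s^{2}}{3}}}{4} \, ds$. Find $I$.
$\frac{1215 \sqrt{3} \sqrt{\pi}}{32}$

Begin with the known integral
$$J(a) = \int_{-\infty}^{\infty} \frac{3 e^{- a s^{2}}}{4} \, ds = \frac{3 \sqrt{\pi}}{4 \sqrt{a}}.$$

Differentiating under the integral sign brings down a factor of $(-s^2)$:
$$\frac{dJ}{da} = \int_{-\infty}^{\infty} - \frac{3 s^{2} e^{- a s^{2}}}{4} \, ds = - \frac{3 \sqrt{\pi}}{8 a^{\frac{3}{2}}}.$$

Repeating $3$ times in total — each differentiation brings down another $(-s^2)$ — gives
$$\frac{d^{3}J}{da^{3}} = \int_{-\infty}^{\infty} - \frac{3 s^{6} e^{- a s^{2}}}{4} \, ds = - \frac{45 \sqrt{\pi}}{32 a^{\frac{7}{2}}},$$
and the integrand here is $(-1)^{3}$ times the target integrand, so $I = (-1)^{3}\,\frac{d^{3}J}{da^{3}} = \frac{45 \sqrt{\pi}}{32 a^{\frac{7}{2}}}$.

Setting $a = \frac{1}{3}$:
$$I = \frac{1215 \sqrt{3} \sqrt{\pi}}{32}.$$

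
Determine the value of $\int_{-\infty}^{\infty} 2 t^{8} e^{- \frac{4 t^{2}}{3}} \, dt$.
$\frac{8505 \sqrt{3} \sqrt{\pi}}{4096}$

Start from the elementary integral
$$J(a) = \int_{-\infty}^{\infty} 2 e^{- a t^{2}} \, dt = \frac{2 \sqrt{\pi}}{\sqrt{a}}.$$

Differentiating under the integral sign brings down a factor of $(-t^2)$:
$$\frac{dJ}{da} = \int_{-\infty}^{\infty} - 2 t^{2} e^{- a t^{2}} \, dt = - \frac{\sqrt{\pi}}{a^{\frac{3}{2}}}.$$

Repeating $4$ times in total — each differentiation brings down another $(-t^2)$ — gives
$$\frac{d^{4}J}{da^{4}} = \int_{-\infty}^{\infty} 2 t^{8} e^{- a t^{2}} \, dt = \frac{105 \sqrt{\pi}}{8 a^{\frac{9}{2}}},$$
and the integrand here is exactly the target integrand, so $I = \frac{105 \sqrt{\pi}}{8 a^{\frac{9}{2}}}$.

Setting $a = \frac{4}{3}$:
$$I = \frac{8505 \sqrt{3} \sqrt{\pi}}{4096}.$$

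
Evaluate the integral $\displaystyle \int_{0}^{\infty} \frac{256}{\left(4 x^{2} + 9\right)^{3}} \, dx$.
$\frac{8 \pi}{81}$

Begin with the known result
$$J(a) = \int_{0}^{\infty} \frac{4}{a^{2} + x^{2}} \, dx = \frac{2 \pi}{a}.$$

Differentiating under the integral sign with respect to $a$,
$$\frac{dJ}{da} = \int_{0}^{\infty} - \frac{8 a}{\left(a^{2} + x^{2}\right)^{2}} \, dx = - \frac{2 \pi}{a^{2}},$$
so $\int_{0}^{\infty} \frac{4}{\left(a^{2} + x^{2}\right)^{2}} \, dx = \frac{\pi}{a^{3}}$.

Repeating — each differentiation of $1/(x^2+a^2)^j$ produces $-2ja/(x^2+a^2)^{j+1}$ — and dividing through by $-2ja$ at each step yields, after $2$ differentiations in total,
$$\int_{0}^{\infty} \frac{4}{\left(a^{2} + x^{2}\right)^{3}} \, dx = \frac{3 \pi}{4 a^{5}}.$$

Setting $a = \frac{3}{2}$:
$$I = \frac{8 \pi}{81}.$$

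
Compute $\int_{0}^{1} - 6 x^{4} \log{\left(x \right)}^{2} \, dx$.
$- \frac{12}{125}$

Begin with the known integral
$$J(a) = \int_{0}^{1} - 6 x^{a} \, dx = - \frac{6}{a + 1}.$$

Differentiating under the integral sign brings down a factor of $\ln x$:
$$\frac{dJ}{da} = \int_{0}^{1} - 6 x^{a} \log{\left(x \right)} \, dx = \frac{6}{\left(a + 1\right)^{2}}.$$

Repeating twice in total — each differentiation brings down another $\ln x$ — gives
$$\frac{d^{2}J}{da^{2}} = \int_{0}^{1} - 6 x^{a} \log{\left(x \right)}^{2} \, dx = - \frac{12}{\left(a + 1\right)^{3}},$$
and the integrand here is exactly the target integrand, so $I = - \frac{12}{\left(a + 1\right)^{3}}$.

Setting $a = 4$:
$$I = - \frac{12}{125}.$$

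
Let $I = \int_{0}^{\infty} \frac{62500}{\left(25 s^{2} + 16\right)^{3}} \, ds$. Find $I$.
$\frac{9375 \pi}{4096}$

Begin with the known result
$$J(a) = \int_{0}^{\infty} \frac{4}{a^{2} + s^{2}} \, ds = \frac{2 \pi}{a}.$$

Differentiating under the integral sign with respect to $a$,
$$\frac{dJ}{da} = \int_{0}^{\infty} - \frac{8 a}{\left(a^{2} + s^{2}\right)^{2}} \, ds = - \frac{2 \pi}{a^{2}},$$
so $\int_{0}^{\infty} \frac{4}{\left(a^{2} + s^{2}\right)^{2}} \, ds = \frac{\pi}{a^{3}}$.

Repeating — each differentiation of $1/(s^2+a^2)^j$ produces $-2ja/(s^2+a^2)^{j+1}$ — and dividing through by $-2ja$ at each step yields, after $2$ differentiations in total,
$$\int_{0}^{\infty} \frac{4}{\left(a^{2} + s^{2}\right)^{3}} \, ds = \frac{3 \pi}{4 a^{5}}.$$

Setting $a = \frac{4}{5}$:
$$I = \frac{9375 \pi}{4096}.$$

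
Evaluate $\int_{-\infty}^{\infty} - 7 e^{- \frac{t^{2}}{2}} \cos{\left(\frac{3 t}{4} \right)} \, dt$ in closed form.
$- \frac{7 \sqrt{2} \sqrt{\pi}}{e^{\frac{9}{32}}}$

Let $b$ denote the cosine frequency and define $I(b) = \int_{-\infty}^{\infty} - 7 e^{- \frac{t^{2}}{2}} \cos{\left(b t \right)} \, dt$.

Differentiating under the integral sign,
$$I'(b) = \int_{-\infty}^{\infty} 7 t e^{- \frac{t^{2}}{2}} \sin{\left(b t \right)} \, dt.$$

Integrate $\int_{-\infty}^{\infty} t \sin(b t)\, e^{- \frac{t^{2}}{2}}\, dt$ by parts with $u = \sin(b t)$ and $dv = t\, e^{- \frac{t^{2}}{2}}\, dt$, giving $v = - e^{- \frac{t^{2}}{2}}$. The boundary term vanishes and
$$\int_{-\infty}^{\infty} t \sin(b t)\, e^{- \frac{t^{2}}{2}}\, dt = b \int_{-\infty}^{\infty} \cos(b t)\, e^{- \frac{t^{2}}{2}}\, dt,$$
so $I'(b) = - b\, I(b)$.

This is a separable first-order ODE; solving with the initial condition $I(0) = \int_{-\infty}^{\infty} - 7 e^{- \frac{t^{2}}{2}}\,dt = - 7 \sqrt{2} \sqrt{\pi}$ gives
$$I(b) = - 7 \sqrt{2} \sqrt{\pi} e^{- \frac{b^{2}}{2}}.$$

Setting $b = \frac{3}{4}$:
$$I = - \frac{7 \sqrt{2} \sqrt{\pi}}{e^{\frac{9}{32}}}.$$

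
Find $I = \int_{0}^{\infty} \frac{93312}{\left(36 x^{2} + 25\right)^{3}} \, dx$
$\frac{2916 \pi}{3125}$

Begin with the known result
$$J(a) = \int_{0}^{\infty} \frac{2}{a^{2} + x^{2}} \, dx = \frac{\pi}{a}.$$

Differentiating under the integral sign with respect to $a$,
$$\frac{dJ}{da} = \int_{0}^{\infty} - \frac{4 a}{\left(a^{2} + x^{2}\right)^{2}} \, dx = - \frac{\pi}{a^{2}},$$
so $\int_{0}^{\infty} \frac{2}{\left(a^{2} + x^{2}\right)^{2}} \, dx = \frac{\pi}{2 a^{3}}$.

Repeating — each differentiation of $1/(x^2+a^2)^j$ produces $-2ja/(x^2+a^2)^{j+1}$ — and dividing through by $-2ja$ at each step yields, after $2$ differentiations in total,
$$\int_{0}^{\infty} \frac{2}{\left(a^{2} + x^{2}\right)^{3}} \, dx = \frac{3 \pi}{8 a^{5}}.$$

Setting $a = \frac{5}{6}$:
$$I = \frac{2916 \pi}{3125}.$$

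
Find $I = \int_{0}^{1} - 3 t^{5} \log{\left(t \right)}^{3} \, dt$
$\frac{1}{72}$

Start from the elementary integral
$$J(a) = \int_{0}^{1} - 3 t^{a} \, dt = - \frac{3}{a + 1}.$$

Differentiating under the integral sign brings down a factor of $\ln t$:
$$\frac{dJ}{da} = \int_{0}^{1} - 3 t^{a} \log{\left(t \right)} \, dt = \frac{3}{\left(a + 1\right)^{2}}.$$

Repeating $3$ times in total — each differentiation brings down another $\ln t$ — gives
$$\frac{d^{3}J}{da^{3}} = \int_{0}^{1} - 3 t^{a} \log{\left(t \right)}^{3} \, dt = \frac{18}{\left(a + 1\right)^{4}},$$
and the integrand here is exactly the target integrand, so $I = \frac{18}{\left(a + 1\right)^{4}}$.

Setting $a = 5$:
$$I = \frac{1}{72}.$$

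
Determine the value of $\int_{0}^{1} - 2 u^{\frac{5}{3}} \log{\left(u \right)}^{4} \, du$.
$- \frac{729}{2048}$

Consider the simpler parametrised integral
$$J(a) = \int_{0}^{1} - 2 u^{a} \, du = - \frac{2}{a + 1}.$$

Differentiating under the integral sign brings down a factor of $\ln u$:
$$\frac{dJ}{da} = \int_{0}^{1} - 2 u^{a} \log{\left(u \right)} \, du = \frac{2}{\left(a + 1\right)^{2}}.$$

Repeating $4$ times in total — each differentiation brings down another $\ln u$ — gives
$$\frac{d^{4}J}{da^{4}} = \int_{0}^{1} - 2 u^{a} \log{\left(u \right)}^{4} \, du = - \frac{48}{\left(a + 1\right)^{5}},$$
and the integrand here is exactly the target integrand, so $I = - \frac{48}{\left(a + 1\right)^{5}}$.

Setting $a = \frac{5}{3}$:
$$I = - \frac{729}{2048}.$$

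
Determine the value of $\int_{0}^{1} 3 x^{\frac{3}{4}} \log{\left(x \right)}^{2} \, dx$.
$\frac{384}{343}$

Begin with the known integral
$$J(a) = \int_{0}^{1} 3 x^{a} \, dx = \frac{3}{a + 1}.$$

Differentiating under the integral sign brings down a factor of $\ln x$:
$$\frac{dJ}{da} = \int_{0}^{1} 3 x^{a} \log{\left(x \right)} \, dx = - \frac{3}{\left(a + 1\right)^{2}}.$$

Repeating twice in total — each differentiation brings down another $\ln x$ — gives
$$\frac{d^{2}J}{da^{2}} = \int_{0}^{1} 3 x^{a} \log{\left(x \right)}^{2} \, dx = \frac{6}{\left(a + 1\right)^{3}},$$
and the integrand here is exactly the target integrand, so $I = \frac{6}{\left(a + 1\right)^{3}}$.

Setting $a = \frac{3}{4}$:
$$I = \frac{384}{343}.$$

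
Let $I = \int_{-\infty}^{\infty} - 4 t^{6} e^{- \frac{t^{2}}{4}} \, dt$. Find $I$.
$- 960 \sqrt{\pi}$

Consider the simpler parametrised integral
$$J(a) = \int_{-\infty}^{\infty} - 4 e^{- a t^{2}} \, dt = - \frac{4 \sqrt{\pi}}{\sqrt{a}}.$$

Differentiating under the integral sign brings down a factor of $(-t^2)$:
$$\frac{dJ}{da} = \int_{-\infty}^{\infty} 4 t^{2} e^{- a t^{2}} \, dt = \frac{2 \sqrt{\pi}}{a^{\frac{3}{2}}}.$$

Repeating $3$ times in total — each differentiation brings down another $(-t^2)$ — gives
$$\frac{d^{3}J}{da^{3}} = \int_{-\infty}^{\infty} 4 t^{6} e^{- a t^{2}} \, dt = \frac{15 \sqrt{\pi}}{2 a^{\frac{7}{2}}},$$
and the integrand here is $(-1)^{3}$ times the target integrand, so $I = (-1)^{3}\,\frac{d^{3}J}{da^{3}} = - \frac{15 \sqrt{\pi}}{2 a^{\frac{7}{2}}}$.

Setting $a = \frac{1}{4}$:
$$I = - 960 \sqrt{\pi}.$$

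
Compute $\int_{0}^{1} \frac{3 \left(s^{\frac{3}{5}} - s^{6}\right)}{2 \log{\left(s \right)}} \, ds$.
$\log{\left(\frac{16 \sqrt{70}}{1225} \right)}$

Introduce a parameter $a$ in the exponent: let $I(a) = \int_{0}^{1} \frac{3 \left(- s^{6} + s^{a}\right)}{2 \log{\left(s \right)}} \, ds$.

Since $\dfrac{\partial}{\partial a}\,s^{a} = s^{a} \ln s$, the $\ln s$ in the denominator cancels and
$$\frac{dI}{da} = \int_{0}^{1} \frac{3}{2} s^{a} \, ds = \frac{3}{2} \left[\frac{s^{a+1}}{a+1}\right]_0^1 = \frac{3}{2 \left(a + 1\right)}.$$

Integrating with respect to $a$ gives $I(a) = \frac{3 \log{\left(a + 1 \right)}}{2} - \frac{3 \log{\left(7 \right)}}{2} + C$.

At $a = 6$ the integrand is identically $0$, so $I(6) = 0$. The closed form gives $0$, hence $C = 0$.

Setting $a = \frac{3}{5}$:
$$I = \log{\left(\frac{16 \sqrt{70}}{1225} \right)}.$$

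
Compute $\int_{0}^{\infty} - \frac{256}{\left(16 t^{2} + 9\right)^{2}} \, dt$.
$- \frac{16 \pi}{27}$

Start from the standard arctangent integral
$$J(a) = \int_{0}^{\infty} - \frac{1}{a^{2} + t^{2}} \, dt = - \frac{\pi}{2 a}.$$

Differentiating under the integral sign with respect to $a$,
$$\frac{dJ}{da} = \int_{0}^{\infty} \frac{2 a}{\left(a^{2} + t^{2}\right)^{2}} \, dt = \frac{\pi}{2 a^{2}},$$
so $\int_{0}^{\infty} - \frac{1}{\left(a^{2} + t^{2}\right)^{2}} \, dt = - \frac{\pi}{4 a^{3}}$.

Setting $a = \frac{3}{4}$:
$$I = - \frac{16 \pi}{27}.$$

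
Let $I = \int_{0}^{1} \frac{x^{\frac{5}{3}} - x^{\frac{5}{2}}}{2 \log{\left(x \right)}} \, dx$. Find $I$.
$- \frac{\log{\left(21 \right)}}{2} + 2 \log{\left(2 \right)}$

Replace the exponent $\frac{5}{2}$ by a parameter $a$: let $I(a) = \int_{0}^{1} \frac{x^{\frac{5}{3}} - x^{a}}{2 \log{\left(x \right)}} \, dx$.

Since $\dfrac{\partial}{\partial a}\,x^{a} = x^{a} \ln x$, the $\ln x$ in the denominator cancels and
$$\frac{dI}{da} = \int_{0}^{1} - \frac{1}{2} x^{a} \, dx = - \frac{1}{2} \left[\frac{x^{a+1}}{a+1}\right]_0^1 = - \frac{1}{2 a + 2}.$$

Integrating with respect to $a$ gives $I(a) = - \log{\left(\frac{\sqrt{6} \sqrt{a + 1}}{4} \right)} + C$.

At $a = \frac{5}{3}$ the integrand is identically $0$, so $I(\frac{5}{3}) = 0$. The closed form gives $0$, hence $C = 0$.

Setting $a = \frac{5}{2}$:
$$I = - \frac{\log{\left(21 \right)}}{2} + 2 \log{\left(2 \right)}.$$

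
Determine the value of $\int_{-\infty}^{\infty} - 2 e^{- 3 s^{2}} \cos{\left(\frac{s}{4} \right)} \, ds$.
$- \frac{2 \sqrt{3} \sqrt{\pi}}{3 e^{\frac{1}{192}}}$

Let $b$ denote the cosine frequency and define $I(b) = \int_{-\infty}^{\infty} - 2 e^{- 3 s^{2}} \cos{\left(b s \right)} \, ds$.

Differentiating under the integral sign,
$$I'(b) = \int_{-\infty}^{\infty} 2 s e^{- 3 s^{2}} \sin{\left(b s \right)} \, ds.$$

Integrate $\int_{-\infty}^{\infty} s \sin(b s)\, e^{- 3 s^{2}}\, ds$ by parts with $u = \sin(b s)$ and $dv = s\, e^{- 3 s^{2}}\, ds$, giving $v = - \frac{e^{- 3 s^{2}}}{6}$. The boundary term vanishes and
$$\int_{-\infty}^{\infty} s \sin(b s)\, e^{- 3 s^{2}}\, ds = \frac{b}{6} \int_{-\infty}^{\infty} \cos(b s)\, e^{- 3 s^{2}}\, ds,$$
so $I'(b) = - \frac{b}{6}\, I(b)$.

This is a separable first-order ODE; solving with the initial condition $I(0) = \int_{-\infty}^{\infty} - 2 e^{- 3 s^{2}}\,ds = - \frac{2 \sqrt{3} \sqrt{\pi}}{3}$ gives
$$I(b) = - \frac{2 \sqrt{3} \sqrt{\pi} e^{- \frac{b^{2}}{12}}}{3}.$$

Setting $b = \frac{1}{4}$:
$$I = - \frac{2 \sqrt{3} \sqrt{\pi}}{3 e^{\frac{1}{192}}}.$$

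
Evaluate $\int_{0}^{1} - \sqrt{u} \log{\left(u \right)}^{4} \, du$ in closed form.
$- \frac{256}{81}$

Consider the simpler parametrised integral
$$J(a) = \int_{0}^{1} - u^{a} \, du = - \frac{1}{a + 1}.$$

Differentiating under the integral sign brings down a factor of $\ln u$:
$$\frac{dJ}{da} = \int_{0}^{1} - u^{a} \log{\left(u \right)} \, du = \frac{1}{\left(a + 1\right)^{2}}.$$

Repeating $4$ times in total — each differentiation brings down another $\ln u$ — gives
$$\frac{d^{4}J}{da^{4}} = \int_{0}^{1} - u^{a} \log{\left(u \right)}^{4} \, du = - \frac{24}{\left(a + 1\right)^{5}},$$
and the integrand here is exactly the target integrand, so $I = - \frac{24}{\left(a + 1\right)^{5}}$.

Setting $a = \frac{1}{2}$:
$$I = - \frac{256}{81}.$$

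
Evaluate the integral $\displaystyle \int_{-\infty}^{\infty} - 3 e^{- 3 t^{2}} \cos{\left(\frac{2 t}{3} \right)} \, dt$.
$- \frac{\sqrt{3} \sqrt{\pi}}{e^{\frac{1}{27}}}$

Let $b$ denote the cosine frequency and define $I(b) = \int_{-\infty}^{\infty} - 3 e^{- 3 t^{2}} \cos{\left(b t \right)} \, dt$.

Differentiating under the integral sign,
$$I'(b) = \int_{-\infty}^{\infty} 3 t e^{- 3 t^{2}} \sin{\left(b t \right)} \, dt.$$

Integrate $\int_{-\infty}^{\infty} t \sin(b t)\, e^{- 3 t^{2}}\, dt$ by parts with $u = \sin(b t)$ and $dv = t\, e^{- 3 t^{2}}\, dt$, giving $v = - \frac{e^{- 3 t^{2}}}{6}$. The boundary term vanishes and
$$\int_{-\infty}^{\infty} t \sin(b t)\, e^{- 3 t^{2}}\, dt = \frac{b}{6} \int_{-\infty}^{\infty} \cos(b t)\, e^{- 3 t^{2}}\, dt,$$
so $I'(b) = - \frac{b}{6}\, I(b)$.

This is a separable first-order ODE; solving with the initial condition $I(0) = \int_{-\infty}^{\infty} - 3 e^{- 3 t^{2}}\,dt = - \sqrt{3} \sqrt{\pi}$ gives
$$I(b) = - \sqrt{3} \sqrt{\pi} e^{- \frac{b^{2}}{12}}.$$

Setting $b = \frac{2}{3}$:
$$I = - \frac{\sqrt{3} \sqrt{\pi}}{e^{\frac{1}{27}}}.$$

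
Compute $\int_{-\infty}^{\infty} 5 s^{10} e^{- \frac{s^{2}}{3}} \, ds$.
$\frac{1148175 \sqrt{3} \sqrt{\pi}}{32}$

Start from the elementary integral
$$J(a) = \int_{-\infty}^{\infty} 5 e^{- a s^{2}} \, ds = \frac{5 \sqrt{\pi}}{\sqrt{a}}.$$

Differentiating under the integral sign brings down a factor of $(-s^2)$:
$$\frac{dJ}{da} = \int_{-\infty}^{\infty} - 5 s^{2} e^{- a s^{2}} \, ds = - \frac{5 \sqrt{\pi}}{2 a^{\frac{3}{2}}}.$$

Repeating $5$ times in total — each differentiation brings down another $(-s^2)$ — gives
$$\frac{d^{5}J}{da^{5}} = \int_{-\infty}^{\infty} - 5 s^{10} e^{- a s^{2}} \, ds = - \frac{4725 \sqrt{\pi}}{32 a^{\frac{11}{2}}},$$
and the integrand here is $(-1)^{5}$ times the target integrand, so $I = (-1)^{5}\,\frac{d^{5}J}{da^{5}} = \frac{4725 \sqrt{\pi}}{32 a^{\frac{11}{2}}}$.

Setting $a = \frac{1}{3}$:
$$I = \frac{1148175 \sqrt{3} \sqrt{\pi}}{32}.$$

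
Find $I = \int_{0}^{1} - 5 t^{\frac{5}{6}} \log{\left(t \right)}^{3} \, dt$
$\frac{38880}{14641}$

Start from the elementary integral
$$J(a) = \int_{0}^{1} - 5 t^{a} \, dt = - \frac{5}{a + 1}.$$

Differentiating under the integral sign brings down a factor of $\ln t$:
$$\frac{dJ}{da} = \int_{0}^{1} - 5 t^{a} \log{\left(t \right)} \, dt = \frac{5}{\left(a + 1\right)^{2}}.$$

Repeating $3$ times in total — each differentiation brings down another $\ln t$ — gives
$$\frac{d^{3}J}{da^{3}} = \int_{0}^{1} - 5 t^{a} \log{\left(t \right)}^{3} \, dt = \frac{30}{\left(a + 1\right)^{4}},$$
and the integrand here is exactly the target integrand, so $I = \frac{30}{\left(a + 1\right)^{4}}$.

Setting $a = \frac{5}{6}$:
$$I = \frac{38880}{14641}.$$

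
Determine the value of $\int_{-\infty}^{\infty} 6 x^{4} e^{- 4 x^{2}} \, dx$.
$\frac{9 \sqrt{\pi}}{64}$

Begin with the known integral
$$J(a) = \int_{-\infty}^{\infty} 6 e^{- a x^{2}} \, dx = \frac{6 \sqrt{\pi}}{\sqrt{a}}.$$

Differentiating under the integral sign brings down a factor of $(-x^2)$:
$$\frac{dJ}{da} = \int_{-\infty}^{\infty} - 6 x^{2} e^{- a x^{2}} \, dx = - \frac{3 \sqrt{\pi}}{a^{\frac{3}{2}}}.$$

Repeating twice in total — each differentiation brings down another $(-x^2)$ — gives
$$\frac{d^{2}J}{da^{2}} = \int_{-\infty}^{\infty} 6 x^{4} e^{- a x^{2}} \, dx = \frac{9 \sqrt{\pi}}{2 a^{\frac{5}{2}}},$$
and the integrand here is exactly the target integrand, so $I = \frac{9 \sqrt{\pi}}{2 a^{\frac{5}{2}}}$.

Setting $a = 4$:
$$I = \frac{9 \sqrt{\pi}}{64}.$$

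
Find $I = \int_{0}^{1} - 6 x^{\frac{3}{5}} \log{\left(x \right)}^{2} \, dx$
$- \frac{375}{128}$

Start from the elementary integral
$$J(a) = \int_{0}^{1} - 6 x^{a} \, dx = - \frac{6}{a + 1}.$$

Differentiating under the integral sign brings down a factor of $\ln x$:
$$\frac{dJ}{da} = \int_{0}^{1} - 6 x^{a} \log{\left(x \right)} \, dx = \frac{6}{\left(a + 1\right)^{2}}.$$

Repeating twice in total — each differentiation brings down another $\ln x$ — gives
$$\frac{d^{2}J}{da^{2}} = \int_{0}^{1} - 6 x^{a} \log{\left(x \right)}^{2} \, dx = - \frac{12}{\left(a + 1\right)^{3}},$$
and the integrand here is exactly the target integrand, so $I = - \frac{12}{\left(a + 1\right)^{3}}$.

Setting $a = \frac{3}{5}$:
$$I = - \frac{375}{128}.$$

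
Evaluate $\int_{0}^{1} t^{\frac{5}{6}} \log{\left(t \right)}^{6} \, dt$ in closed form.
$\frac{201553920}{19487171}$

Start from the elementary integral
$$J(a) = \int_{0}^{1} t^{a} \, dt = \frac{1}{a + 1}.$$

Differentiating under the integral sign brings down a factor of $\ln t$:
$$\frac{dJ}{da} = \int_{0}^{1} t^{a} \log{\left(t \right)} \, dt = - \frac{1}{\left(a + 1\right)^{2}}.$$

Repeating $6$ times in total — each differentiation brings down another $\ln t$ — gives
$$\frac{d^{6}J}{da^{6}} = \int_{0}^{1} t^{a} \log{\left(t \right)}^{6} \, dt = \frac{720}{\left(a + 1\right)^{7}},$$
and the integrand here is exactly the target integrand, so $I = \frac{720}{\left(a + 1\right)^{7}}$.

Setting $a = \frac{5}{6}$:
$$I = \frac{201553920}{19487171}.$$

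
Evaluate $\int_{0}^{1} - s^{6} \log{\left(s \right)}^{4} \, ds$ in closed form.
$- \frac{24}{16807}$

Start from the elementary integral
$$J(a) = \int_{0}^{1} - s^{a} \, ds = - \frac{1}{a + 1}.$$

Differentiating under the integral sign brings down a factor of $\ln s$:
$$\frac{dJ}{da} = \int_{0}^{1} - s^{a} \log{\left(s \right)} \, ds = \frac{1}{\left(a + 1\right)^{2}}.$$

Repeating $4$ times in total — each differentiation brings down another $\ln s$ — gives
$$\frac{d^{4}J}{da^{4}} = \int_{0}^{1} - s^{a} \log{\left(s \right)}^{4} \, ds = - \frac{24}{\left(a + 1\right)^{5}},$$
and the integrand here is exactly the target integrand, so $I = - \frac{24}{\left(a + 1\right)^{5}}$.

Setting $a = 6$:
$$I = - \frac{24}{16807}.$$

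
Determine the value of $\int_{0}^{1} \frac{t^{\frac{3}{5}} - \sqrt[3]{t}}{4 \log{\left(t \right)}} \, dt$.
$- \frac{\log{\left(5 \right)}}{4} + \frac{\log{\left(2 \right)}}{4} + \frac{\log{\left(3 \right)}}{4}$

Consider the one-parameter family: let $I(a) = \int_{0}^{1} \frac{- \sqrt[3]{t} + t^{a}}{4 \log{\left(t \right)}} \, dt$.

Since $\dfrac{\partial}{\partial a}\,t^{a} = t^{a} \ln t$, the $\ln t$ in the denominator cancels and
$$\frac{dI}{da} = \int_{0}^{1} \frac{1}{4} t^{a} \, dt = \frac{1}{4} \left[\frac{t^{a+1}}{a+1}\right]_0^1 = \frac{1}{4 \left(a + 1\right)}.$$

Integrating with respect to $a$ gives $I(a) = \frac{\log{\left(a + 1 \right)}}{4} - \frac{\log{\left(2 \right)}}{2} + \frac{\log{\left(3 \right)}}{4} + C$.

At $a = \frac{1}{3}$ the integrand is identically $0$, so $I(\frac{1}{3}) = 0$. The closed form gives $0$, hence $C = 0$.

Setting $a = \frac{3}{5}$:
$$I = - \frac{\log{\left(5 \right)}}{4} + \frac{\log{\left(2 \right)}}{4} + \frac{\log{\left(3 \right)}}{4}.$$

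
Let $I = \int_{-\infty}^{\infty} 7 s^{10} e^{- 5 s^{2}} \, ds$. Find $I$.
$\frac{1323 \sqrt{5} \sqrt{\pi}}{100000}$

Consider the simpler parametrised integral
$$J(a) = \int_{-\infty}^{\infty} 7 e^{- a s^{2}} \, ds = \frac{7 \sqrt{\pi}}{\sqrt{a}}.$$

Differentiating under the integral sign brings down a factor of $(-s^2)$:
$$\frac{dJ}{da} = \int_{-\infty}^{\infty} - 7 s^{2} e^{- a s^{2}} \, ds = - \frac{7 \sqrt{\pi}}{2 a^{\frac{3}{2}}}.$$

Repeating $5$ times in total — each differentiation brings down another $(-s^2)$ — gives
$$\frac{d^{5}J}{da^{5}} = \int_{-\infty}^{\infty} - 7 s^{10} e^{- a s^{2}} \, ds = - \frac{6615 \sqrt{\pi}}{32 a^{\frac{11}{2}}},$$
and the integrand here is $(-1)^{5}$ times the target integrand, so $I = (-1)^{5}\,\frac{d^{5}J}{da^{5}} = \frac{6615 \sqrt{\pi}}{32 a^{\frac{11}{2}}}$.

Setting $a = 5$:
$$I = \frac{1323 \sqrt{5} \sqrt{\pi}}{100000}.$$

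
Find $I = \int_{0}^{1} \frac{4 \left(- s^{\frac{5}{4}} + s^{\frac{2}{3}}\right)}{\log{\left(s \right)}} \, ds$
$\log{\left(\frac{160000}{531441} \right)}$

Introduce a parameter $a$ in the exponent: let $I(a) = \int_{0}^{1} \frac{4 \left(- s^{\frac{5}{4}} + s^{a}\right)}{\log{\left(s \right)}} \, ds$.

Since $\dfrac{\partial}{\partial a}\,s^{a} = s^{a} \ln s$, the $\ln s$ in the denominator cancels and
$$\frac{dI}{da} = \int_{0}^{1} 4 s^{a} \, ds = 4 \left[\frac{s^{a+1}}{a+1}\right]_0^1 = \frac{4}{a + 1}.$$

Integrating with respect to $a$ gives $I(a) = \log{\left(\frac{256 \left(a + 1\right)^{4}}{6561} \right)} + C$.

At $a = \frac{5}{4}$ the integrand is identically $0$, so $I(\frac{5}{4}) = 0$. The closed form gives $0$, hence $C = 0$.

Setting $a = \frac{2}{3}$:
$$I = \log{\left(\frac{160000}{531441} \right)}.$$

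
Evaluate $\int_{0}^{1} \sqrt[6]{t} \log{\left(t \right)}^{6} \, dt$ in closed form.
$\frac{201553920}{823543}$

Consider the simpler parametrised integral
$$J(a) = \int_{0}^{1} t^{a} \, dt = \frac{1}{a + 1}.$$

Differentiating under the integral sign brings down a factor of $\ln t$:
$$\frac{dJ}{da} = \int_{0}^{1} t^{a} \log{\left(t \right)} \, dt = - \frac{1}{\left(a + 1\right)^{2}}.$$

Repeating $6$ times in total — each differentiation brings down another $\ln t$ — gives
$$\frac{d^{6}J}{da^{6}} = \int_{0}^{1} t^{a} \log{\left(t \right)}^{6} \, dt = \frac{720}{\left(a + 1\right)^{7}},$$
and the integrand here is exactly the target integrand, so $I = \frac{720}{\left(a + 1\right)^{7}}$.

Setting $a = \frac{1}{6}$:
$$I = \frac{201553920}{823543}.$$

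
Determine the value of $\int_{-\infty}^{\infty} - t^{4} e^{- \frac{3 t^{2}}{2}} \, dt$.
$- \frac{\sqrt{6} \sqrt{\pi}}{9}$

Start from the elementary integral
$$J(a) = \int_{-\infty}^{\infty} - e^{- a t^{2}} \, dt = - \frac{\sqrt{\pi}}{\sqrt{a}}.$$

Differentiating under the integral sign brings down a factor of $(-t^2)$:
$$\frac{dJ}{da} = \int_{-\infty}^{\infty} t^{2} e^{- a t^{2}} \, dt = \frac{\sqrt{\pi}}{2 a^{\frac{3}{2}}}.$$

Repeating twice in total — each differentiation brings down another $(-t^2)$ — gives
$$\frac{d^{2}J}{da^{2}} = \int_{-\infty}^{\infty} - t^{4} e^{- a t^{2}} \, dt = - \frac{3 \sqrt{\pi}}{4 a^{\frac{5}{2}}},$$
and the integrand here is exactly the target integrand, so $I = - \frac{3 \sqrt{\pi}}{4 a^{\frac{5}{2}}}$.

Setting $a = \frac{3}{2}$:
$$I = - \frac{\sqrt{6} \sqrt{\pi}}{9}.$$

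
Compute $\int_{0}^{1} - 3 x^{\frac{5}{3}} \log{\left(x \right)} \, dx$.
$\frac{27}{64}$

Begin with the known integral
$$J(a) = \int_{0}^{1} - 3 x^{a} \, dx = - \frac{3}{a + 1}.$$

Differentiating under the integral sign brings down a factor of $\ln x$:
$$\frac{dJ}{da} = \int_{0}^{1} - 3 x^{a} \log{\left(x \right)} \, dx = \frac{3}{\left(a + 1\right)^{2}}.$$

The integral on the left is $I$, so $I = \frac{3}{\left(a + 1\right)^{2}}$.

Setting $a = \frac{5}{3}$:
$$I = \frac{27}{64}.$$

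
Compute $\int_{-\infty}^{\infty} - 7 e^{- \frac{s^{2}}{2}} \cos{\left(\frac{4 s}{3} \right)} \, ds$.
$- \frac{7 \sqrt{2} \sqrt{\pi}}{e^{\frac{8}{9}}}$

Treat the cosine frequency as a parameter and define $I(b) = \int_{-\infty}^{\infty} - 7 e^{- \frac{s^{2}}{2}} \cos{\left(b s \right)} \, ds$.

Differentiating under the integral sign,
$$I'(b) = \int_{-\infty}^{\infty} 7 s e^{- \frac{s^{2}}{2}} \sin{\left(b s \right)} \, ds.$$

Integrate $\int_{-\infty}^{\infty} s \sin(b s)\, e^{- \frac{s^{2}}{2}}\, ds$ by parts with $u = \sin(b s)$ and $dv = s\, e^{- \frac{s^{2}}{2}}\, ds$, giving $v = - e^{- \frac{s^{2}}{2}}$. The boundary term vanishes and
$$\int_{-\infty}^{\infty} s \sin(b s)\, e^{- \frac{s^{2}}{2}}\, ds = b \int_{-\infty}^{\infty} \cos(b s)\, e^{- \frac{s^{2}}{2}}\, ds,$$
so $I'(b) = - b\, I(b)$.

This is a separable first-order ODE; solving with the initial condition $I(0) = \int_{-\infty}^{\infty} - 7 e^{- \frac{s^{2}}{2}}\,ds = - 7 \sqrt{2} \sqrt{\pi}$ gives
$$I(b) = - 7 \sqrt{2} \sqrt{\pi} e^{- \frac{b^{2}}{2}}.$$

Setting $b = \frac{4}{3}$:
$$I = - \frac{7 \sqrt{2} \sqrt{\pi}}{e^{\frac{8}{9}}}.$$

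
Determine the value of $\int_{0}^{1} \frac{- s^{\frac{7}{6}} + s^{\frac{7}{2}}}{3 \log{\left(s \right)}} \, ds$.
$- \frac{\log{\left(13 \right)}}{3} + \log{\left(3 \right)}$

Replace the exponent $\frac{7}{6}$ by a parameter $a$: let $I(a) = \int_{0}^{1} \frac{s^{\frac{7}{2}} - s^{a}}{3 \log{\left(s \right)}} \, ds$.

Since $\dfrac{\partial}{\partial a}\,s^{a} = s^{a} \ln s$, the $\ln s$ in the denominator cancels and
$$\frac{dI}{da} = \int_{0}^{1} - \frac{1}{3} s^{a} \, ds = - \frac{1}{3} \left[\frac{s^{a+1}}{a+1}\right]_0^1 = - \frac{1}{3 a + 3}.$$

Integrating with respect to $a$ gives $I(a) = - \frac{\log{\left(a + 1 \right)}}{3} - \frac{\log{\left(6 \right)}}{3} + \log{\left(3 \right)} + C$.

At $a = \frac{7}{2}$ the integrand is identically $0$, so $I(\frac{7}{2}) = 0$. The closed form gives $0$, hence $C = 0$.

Setting $a = \frac{7}{6}$:
$$I = - \frac{\log{\left(13 \right)}}{3} + \log{\left(3 \right)}.$$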